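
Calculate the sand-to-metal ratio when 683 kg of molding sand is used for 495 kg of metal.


Formula: Sand-to-Metal Ratio = W_sand / W_metal
Ratio = 683 kg / 495 kg = 1.3798

Answer: 1.3798


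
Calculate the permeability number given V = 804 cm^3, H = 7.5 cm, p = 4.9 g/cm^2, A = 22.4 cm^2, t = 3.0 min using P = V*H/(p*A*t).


Formula: Permeability Number P = (V * H) / (p * A * t)
Numerator: V * H = 804 * 7.5 = 6030.0
Denominator: p * A * t = 4.9 * 22.4 * 3.0 = 329.28
P = 6030.0 / 329.28 = 18.3127

18.3127


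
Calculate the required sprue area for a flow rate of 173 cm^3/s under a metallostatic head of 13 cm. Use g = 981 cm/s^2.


Formula: v = sqrt(2*g*h), A = Q/v
Velocity: v = sqrt(2 * 981 * 13) = sqrt(25506) = 159.7060 cm/s
Sprue area: A = Q / v = 173 / 159.7060 = 1.0832 cm^2


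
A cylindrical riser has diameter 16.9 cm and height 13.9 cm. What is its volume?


Formula: V = pi * (D/2)^2 * H  (cylinder volume)
Radius = D/2 = 16.9/2 = 8.45 cm
V = pi * 8.45^2 * 13.9 = 3118.0142 cm^3

Final answer: 3118.0142 cm^3


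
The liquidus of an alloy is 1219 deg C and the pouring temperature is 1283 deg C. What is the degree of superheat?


Formula: Superheat = T_pour - T_melt
Superheat = 1283 - 1219 = 64 deg C

64 deg C


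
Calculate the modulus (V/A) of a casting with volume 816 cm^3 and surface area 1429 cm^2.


Formula: Casting Modulus M = V / A
M = 816 cm^3 / 1429 cm^2 = 0.5710 cm


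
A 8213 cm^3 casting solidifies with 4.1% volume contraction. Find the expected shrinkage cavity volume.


Formula: V_shrink = V_casting * shrinkage_pct / 100
V_shrink = 8213 cm^3 * 4.1 / 100 = 336.7330 cm^3

Answer: 336.7330 cm^3


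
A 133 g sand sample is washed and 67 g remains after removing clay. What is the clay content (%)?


Formula: Clay% = (W_total - W_washed) / W_total * 100
Clay mass = 133 - 67 = 66 g
Clay% = 66 / 133 * 100 = 49.6241%

49.6241%


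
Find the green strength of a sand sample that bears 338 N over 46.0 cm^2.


Formula: Compressive Strength = Force / Area
Strength = 338 N / 46.0 cm^2 = 7.3478 N/cm^2

Answer: 7.3478 N/cm^2


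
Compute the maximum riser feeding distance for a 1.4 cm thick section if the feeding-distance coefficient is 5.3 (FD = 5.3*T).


Formula: FD = 5.3 * T  (riser feeding-distance rule)
FD = 5.3 * 1.4 cm = 7.4200 cm

Final answer: 7.4200 cm


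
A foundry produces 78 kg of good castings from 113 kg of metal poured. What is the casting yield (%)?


Formula: Casting Yield = (W_good / W_total) * 100
Yield = (78 kg / 113 kg) * 100 = 69.0265%


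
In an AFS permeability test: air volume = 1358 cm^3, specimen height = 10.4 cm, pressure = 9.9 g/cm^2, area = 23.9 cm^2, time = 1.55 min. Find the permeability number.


Formula: Permeability Number P = (V * H) / (p * A * t)
Numerator: V * H = 1358 * 10.4 = 14123.2
Denominator: p * A * t = 9.9 * 23.9 * 1.55 = 366.7455
P = 14123.2 / 366.7455 = 38.5095

38.5095


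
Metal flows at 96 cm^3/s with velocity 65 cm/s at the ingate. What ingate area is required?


Formula: A_ingate = Q / v  (continuity equation)
A = 96 cm^3/s / 65 cm/s = 1.4769 cm^2

Answer: 1.4769 cm^2


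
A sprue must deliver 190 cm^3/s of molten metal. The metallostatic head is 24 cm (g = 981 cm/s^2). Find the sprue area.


Formula: v = sqrt(2*g*h), A = Q/v
Velocity: v = sqrt(2 * 981 * 24) = sqrt(47088) = 216.9977 cm/s
Sprue area: A = Q / v = 190 / 216.9977 = 0.8756 cm^2

0.8756 cm^2


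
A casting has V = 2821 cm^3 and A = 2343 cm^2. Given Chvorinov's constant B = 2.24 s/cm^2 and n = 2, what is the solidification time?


Formula: t_s = B * (V/A)^n  (Chvorinov's rule, n=2)
Modulus M = V/A = 2821/2343 = 1.204012 cm
M^2 = 1.204012^2 = 1.449645 cm^2
t_s = 2.24 * 1.449645 = 3.2472 s

Final answer: 3.2472 s


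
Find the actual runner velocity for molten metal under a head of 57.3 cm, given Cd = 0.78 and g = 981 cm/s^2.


Formula: v = Cd * sqrt(2 * g * h)  (Torricelli with discharge coefficient)
2*g*h = 2 * 981 * 57.3 = 112422.6 cm^2/s^2
sqrt(112422.6) = 335.29480 cm/s
v = 0.78 * 335.29480 = 261.5299 cm/s

261.5299 cm/s


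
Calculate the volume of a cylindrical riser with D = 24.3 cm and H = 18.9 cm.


Formula: V = pi * (D/2)^2 * H  (cylinder volume)
Radius = D/2 = 24.3/2 = 12.15 cm
V = pi * 12.15^2 * 18.9 = 8765.2485 cm^3

8765.2485 cm^3


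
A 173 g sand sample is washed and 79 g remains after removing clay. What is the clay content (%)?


Formula: Clay% = (W_total - W_washed) / W_total * 100
Clay mass = 173 - 79 = 94 g
Clay% = 94 / 173 * 100 = 54.3353%

54.3353%


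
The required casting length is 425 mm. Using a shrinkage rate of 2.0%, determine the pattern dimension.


Formula: L_pattern = L_casting * (1 + shrinkage_rate/100)
Shrinkage factor = 1 + 2.0/100 = 1.02
L_pattern = 425 mm * 1.02 = 433.5000 mm

433.5000 mm


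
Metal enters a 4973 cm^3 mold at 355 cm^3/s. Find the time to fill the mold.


Formula: t_fill = V_mold / Q_flow
t = 4973 cm^3 / 355 cm^3/s = 14.0085 s

14.0085 s


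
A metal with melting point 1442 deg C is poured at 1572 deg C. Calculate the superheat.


Formula: Superheat = T_pour - T_melt
Superheat = 1572 - 1442 = 130 deg C


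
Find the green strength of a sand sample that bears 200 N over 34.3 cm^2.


Formula: Compressive Strength = Force / Area
Strength = 200 N / 34.3 cm^2 = 5.8309 N/cm^2

Final answer: 5.8309 N/cm^2


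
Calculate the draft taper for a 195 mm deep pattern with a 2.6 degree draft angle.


Formula: taper = depth * tan(draft_angle)
tan(2.6 deg) = 0.0454097
taper = 195 mm * 0.0454097 = 8.8549 mm

Final answer: 8.8549 mm


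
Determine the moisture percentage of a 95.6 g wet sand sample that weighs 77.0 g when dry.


Formula: MC = (W_wet - W_dry) / W_wet * 100
Water mass = 95.6 - 77.0 = 18.6 g
MC = 18.6 / 95.6 * 100 = 19.4561%

Answer: 19.4561%


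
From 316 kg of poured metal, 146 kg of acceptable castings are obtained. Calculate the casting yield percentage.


Formula: Casting Yield = (W_good / W_total) * 100
Yield = (146 kg / 316 kg) * 100 = 46.2025%


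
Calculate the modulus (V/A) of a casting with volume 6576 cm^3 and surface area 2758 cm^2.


Formula: Casting Modulus M = V / A
M = 6576 cm^3 / 2758 cm^2 = 2.3843 cm

Answer: 2.3843 cm


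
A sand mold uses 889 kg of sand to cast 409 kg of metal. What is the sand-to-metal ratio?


Formula: Sand-to-Metal Ratio = W_sand / W_metal
Ratio = 889 kg / 409 kg = 2.1736


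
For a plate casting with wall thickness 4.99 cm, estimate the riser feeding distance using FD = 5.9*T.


Formula: FD = 5.9 * T  (riser feeding-distance rule)
FD = 5.9 * 4.99 cm = 29.4410 cm

Answer: 29.4410 cm


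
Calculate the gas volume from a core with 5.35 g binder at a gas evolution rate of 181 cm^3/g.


Formula: V_gas = W_binder * gas_evolution_rate
V = 5.35 g * 181 cm^3/g = 968.3500 cm^3

968.3500 cm^3


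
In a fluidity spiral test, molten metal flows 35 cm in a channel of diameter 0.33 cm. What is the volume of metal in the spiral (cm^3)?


Formula: V = pi * (d/2)^2 * L  (cylinder volume)
Radius = 0.33/2 = 0.165 cm
V = pi * 0.165^2 * 35 = 2.9935 cm^3


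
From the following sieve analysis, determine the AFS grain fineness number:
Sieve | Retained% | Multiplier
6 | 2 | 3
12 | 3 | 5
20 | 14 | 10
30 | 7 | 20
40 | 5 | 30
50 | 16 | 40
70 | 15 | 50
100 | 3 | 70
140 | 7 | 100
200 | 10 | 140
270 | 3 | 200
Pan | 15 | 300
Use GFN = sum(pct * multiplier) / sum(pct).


Formula: GFN = sum(pct * multiplier) / sum(pct)
sum(pct * multiplier) = 9251
sum(pct) = 100
GFN = 9251 / 100 = 92.51

92.51


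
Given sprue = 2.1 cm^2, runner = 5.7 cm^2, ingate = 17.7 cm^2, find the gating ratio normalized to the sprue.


Sprue:Runner:Ingate = 1 : 5.7/2.1 : 17.7/2.1 = 1:2.71:8.43

Answer: 1:2.71:8.43


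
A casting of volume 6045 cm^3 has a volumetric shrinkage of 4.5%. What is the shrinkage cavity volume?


Formula: V_shrink = V_casting * shrinkage_pct / 100
V_shrink = 6045 cm^3 * 4.5 / 100 = 272.0250 cm^3

Final answer: 272.0250 cm^3


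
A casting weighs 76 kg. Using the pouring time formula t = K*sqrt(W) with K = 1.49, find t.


Formula: t = K * sqrt(W)
sqrt(W) = sqrt(76) = 8.71780
t = 1.49 * 8.71780 = 12.9895 s


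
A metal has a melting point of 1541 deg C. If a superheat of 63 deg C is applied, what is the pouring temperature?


Formula: T_pour = T_melt + Superheat
T_pour = 1541 + 63 = 1604 deg C

Answer: 1604 deg C


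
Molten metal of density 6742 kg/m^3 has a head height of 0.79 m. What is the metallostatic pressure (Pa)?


Formula: P = rho * g * h
rho * g = 6742 * 9.81 = 66139.02 N/m^3
P = 66139.02 * 0.79 = 52249.8258 Pa

52249.8258 Pa


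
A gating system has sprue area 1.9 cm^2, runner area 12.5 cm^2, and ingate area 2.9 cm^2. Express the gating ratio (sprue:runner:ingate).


Sprue:Runner:Ingate = 1 : 12.5/1.9 : 2.9/1.9 = 1:6.58:1.53

Answer: 1:6.58:1.53


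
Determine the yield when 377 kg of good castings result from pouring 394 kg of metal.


Formula: Casting Yield = (W_good / W_total) * 100
Yield = (377 kg / 394 kg) * 100 = 95.6853%

Final answer: 95.6853%


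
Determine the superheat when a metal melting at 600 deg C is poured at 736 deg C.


Formula: Superheat = T_pour - T_melt
Superheat = 736 - 600 = 136 deg C

136 deg C


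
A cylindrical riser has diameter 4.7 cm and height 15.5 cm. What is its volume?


Formula: V = pi * (D/2)^2 * H  (cylinder volume)
Radius = D/2 = 4.7/2 = 2.35 cm
V = pi * 2.35^2 * 15.5 = 268.9164 cm^3

268.9164 cm^3


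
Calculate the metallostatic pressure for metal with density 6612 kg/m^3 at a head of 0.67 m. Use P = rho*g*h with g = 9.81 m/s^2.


Formula: P = rho * g * h
rho * g = 6612 * 9.81 = 64863.72 N/m^3
P = 64863.72 * 0.67 = 43458.6924 Pa

43458.6924 Pa


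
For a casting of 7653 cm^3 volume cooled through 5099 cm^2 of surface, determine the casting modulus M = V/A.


Formula: Casting Modulus M = V / A
M = 7653 cm^3 / 5099 cm^2 = 1.5009 cm

Answer: 1.5009 cm


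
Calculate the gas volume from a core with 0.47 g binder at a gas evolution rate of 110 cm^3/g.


Formula: V_gas = W_binder * gas_evolution_rate
V = 0.47 g * 110 cm^3/g = 51.7000 cm^3

51.7000 cm^3


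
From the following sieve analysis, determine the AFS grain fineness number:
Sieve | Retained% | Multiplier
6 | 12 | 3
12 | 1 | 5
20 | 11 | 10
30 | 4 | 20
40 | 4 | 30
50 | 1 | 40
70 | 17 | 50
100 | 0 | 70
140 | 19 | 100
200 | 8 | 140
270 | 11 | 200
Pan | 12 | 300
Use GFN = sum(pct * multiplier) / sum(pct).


Formula: GFN = sum(pct * multiplier) / sum(pct)
sum(pct * multiplier) = 10061
sum(pct) = 100
GFN = 10061 / 100 = 100.61

Answer: 100.61


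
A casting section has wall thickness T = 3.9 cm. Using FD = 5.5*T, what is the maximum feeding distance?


Formula: FD = 5.5 * T  (riser feeding-distance rule)
FD = 5.5 * 3.9 cm = 21.4500 cm


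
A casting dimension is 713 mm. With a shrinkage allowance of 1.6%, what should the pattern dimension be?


Formula: L_pattern = L_casting * (1 + shrinkage_rate/100)
Shrinkage factor = 1 + 1.6/100 = 1.016
L_pattern = 713 mm * 1.016 = 724.4080 mm

Answer: 724.4080 mm


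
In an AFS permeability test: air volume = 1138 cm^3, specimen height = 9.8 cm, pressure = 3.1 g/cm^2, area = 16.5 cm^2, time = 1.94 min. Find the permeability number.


Formula: Permeability Number P = (V * H) / (p * A * t)
Numerator: V * H = 1138 * 9.8 = 11152.4
Denominator: p * A * t = 3.1 * 16.5 * 1.94 = 99.231
P = 11152.4 / 99.231 = 112.3883

Final answer: 112.3883


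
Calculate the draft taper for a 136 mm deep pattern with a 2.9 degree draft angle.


Formula: taper = depth * tan(draft_angle)
tan(2.9 deg) = 0.0506578
taper = 136 mm * 0.0506578 = 6.8895 mm


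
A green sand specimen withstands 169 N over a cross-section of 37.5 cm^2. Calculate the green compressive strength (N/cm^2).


Formula: Compressive Strength = Force / Area
Strength = 169 N / 37.5 cm^2 = 4.5067 N/cm^2

Final answer: 4.5067 N/cm^2


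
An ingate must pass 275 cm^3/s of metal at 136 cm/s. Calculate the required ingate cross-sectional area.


Formula: A_ingate = Q / v  (continuity equation)
A = 275 cm^3/s / 136 cm/s = 2.0221 cm^2

Final answer: 2.0221 cm^2


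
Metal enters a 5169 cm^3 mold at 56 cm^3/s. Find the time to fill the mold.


Formula: t_fill = V_mold / Q_flow
t = 5169 cm^3 / 56 cm^3/s = 92.3036 s

Final answer: 92.3036 s


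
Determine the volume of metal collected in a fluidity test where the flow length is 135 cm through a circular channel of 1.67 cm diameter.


Formula: V = pi * (d/2)^2 * L  (cylinder volume)
Radius = 1.67/2 = 0.835 cm
V = pi * 0.835^2 * 135 = 295.7036 cm^3


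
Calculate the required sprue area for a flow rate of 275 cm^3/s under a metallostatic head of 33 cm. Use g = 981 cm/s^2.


Formula: v = sqrt(2*g*h), A = Q/v
Velocity: v = sqrt(2 * 981 * 33) = sqrt(64746) = 254.4524 cm/s
Sprue area: A = Q / v = 275 / 254.4524 = 1.0808 cm^2


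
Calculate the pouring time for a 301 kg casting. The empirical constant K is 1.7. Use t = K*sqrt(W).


Formula: t = K * sqrt(W)
sqrt(W) = sqrt(301) = 17.34935
t = 1.7 * 17.34935 = 29.4939 s

Answer: 29.4939 s


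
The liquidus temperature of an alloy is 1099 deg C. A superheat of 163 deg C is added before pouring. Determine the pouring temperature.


Formula: T_pour = T_melt + Superheat
T_pour = 1099 + 163 = 1262 deg C

Final answer: 1262 deg C


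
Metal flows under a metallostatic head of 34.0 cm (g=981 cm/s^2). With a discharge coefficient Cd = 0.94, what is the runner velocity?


Formula: v = Cd * sqrt(2 * g * h)  (Torricelli with discharge coefficient)
2*g*h = 2 * 981 * 34.0 = 66708.0 cm^2/s^2
sqrt(66708.0) = 258.27892 cm/s
v = 0.94 * 258.27892 = 242.7822 cm/s

Answer: 242.7822 cm/s


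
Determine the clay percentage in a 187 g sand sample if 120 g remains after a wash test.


Formula: Clay% = (W_total - W_washed) / W_total * 100
Clay mass = 187 - 120 = 67 g
Clay% = 67 / 187 * 100 = 35.8289%

Answer: 35.8289%


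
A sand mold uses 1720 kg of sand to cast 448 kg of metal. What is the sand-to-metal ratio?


Formula: Sand-to-Metal Ratio = W_sand / W_metal
Ratio = 1720 kg / 448 kg = 3.8393

Answer: 3.8393


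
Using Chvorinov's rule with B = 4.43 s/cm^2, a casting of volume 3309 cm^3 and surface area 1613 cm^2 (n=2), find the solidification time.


Formula: t_s = B * (V/A)^n  (Chvorinov's rule, n=2)
Modulus M = V/A = 3309/1613 = 2.051457 cm
M^2 = 2.051457^2 = 4.208476 cm^2
t_s = 4.43 * 4.208476 = 18.6435 s

18.6435 s


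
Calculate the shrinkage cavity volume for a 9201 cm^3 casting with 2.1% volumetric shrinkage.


Formula: V_shrink = V_casting * shrinkage_pct / 100
V_shrink = 9201 cm^3 * 2.1 / 100 = 193.2210 cm^3

Answer: 193.2210 cm^3


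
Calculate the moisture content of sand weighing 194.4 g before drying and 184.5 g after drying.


Formula: MC = (W_wet - W_dry) / W_wet * 100
Water mass = 194.4 - 184.5 = 9.9 g
MC = 9.9 / 194.4 * 100 = 5.0926%

5.0926%


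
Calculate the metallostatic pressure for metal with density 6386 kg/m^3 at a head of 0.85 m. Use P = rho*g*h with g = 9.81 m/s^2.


Formula: P = rho * g * h
rho * g = 6386 * 9.81 = 62646.66 N/m^3
P = 62646.66 * 0.85 = 53249.6610 Pa

Answer: 53249.6610 Pa


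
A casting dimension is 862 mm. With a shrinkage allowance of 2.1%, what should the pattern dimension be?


Formula: L_pattern = L_casting * (1 + shrinkage_rate/100)
Shrinkage factor = 1 + 2.1/100 = 1.021
L_pattern = 862 mm * 1.021 = 880.1020 mm

880.1020 mm


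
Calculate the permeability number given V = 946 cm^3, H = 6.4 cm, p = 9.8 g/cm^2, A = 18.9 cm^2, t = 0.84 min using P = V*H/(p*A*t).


Formula: Permeability Number P = (V * H) / (p * A * t)
Numerator: V * H = 946 * 6.4 = 6054.4
Denominator: p * A * t = 9.8 * 18.9 * 0.84 = 155.5848
P = 6054.4 / 155.5848 = 38.9138

Answer: 38.9138


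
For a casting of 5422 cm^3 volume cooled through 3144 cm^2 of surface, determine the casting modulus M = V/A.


Formula: Casting Modulus M = V / A
M = 5422 cm^3 / 3144 cm^2 = 1.7246 cm

Answer: 1.7246 cm


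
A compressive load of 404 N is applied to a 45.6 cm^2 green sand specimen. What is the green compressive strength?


Formula: Compressive Strength = Force / Area
Strength = 404 N / 45.6 cm^2 = 8.8596 N/cm^2

8.8596 N/cm^2


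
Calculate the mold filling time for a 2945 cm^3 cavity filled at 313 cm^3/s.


Formula: t_fill = V_mold / Q_flow
t = 2945 cm^3 / 313 cm^3/s = 9.4089 s

Final answer: 9.4089 s


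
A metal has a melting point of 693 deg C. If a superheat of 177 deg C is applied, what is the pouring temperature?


Formula: T_pour = T_melt + Superheat
T_pour = 693 + 177 = 870 deg C


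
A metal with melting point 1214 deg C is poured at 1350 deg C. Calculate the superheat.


Formula: Superheat = T_pour - T_melt
Superheat = 1350 - 1214 = 136 deg C


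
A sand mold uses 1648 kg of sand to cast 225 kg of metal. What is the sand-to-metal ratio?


Formula: Sand-to-Metal Ratio = W_sand / W_metal
Ratio = 1648 kg / 225 kg = 7.3244

Final answer: 7.3244


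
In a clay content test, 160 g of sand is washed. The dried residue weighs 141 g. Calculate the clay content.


Formula: Clay% = (W_total - W_washed) / W_total * 100
Clay mass = 160 - 141 = 19 g
Clay% = 19 / 160 * 100 = 11.8750%


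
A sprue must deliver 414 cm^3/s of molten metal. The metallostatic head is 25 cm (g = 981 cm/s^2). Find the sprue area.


Formula: v = sqrt(2*g*h), A = Q/v
Velocity: v = sqrt(2 * 981 * 25) = sqrt(49050) = 221.4723 cm/s
Sprue area: A = Q / v = 414 / 221.4723 = 1.8693 cm^2

1.8693 cm^2


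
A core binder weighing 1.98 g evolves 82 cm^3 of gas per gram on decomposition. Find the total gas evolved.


Formula: V_gas = W_binder * gas_evolution_rate
V = 1.98 g * 82 cm^3/g = 162.3600 cm^3


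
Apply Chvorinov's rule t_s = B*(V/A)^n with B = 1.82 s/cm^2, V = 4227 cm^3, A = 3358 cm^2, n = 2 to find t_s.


Formula: t_s = B * (V/A)^n  (Chvorinov's rule, n=2)
Modulus M = V/A = 4227/3358 = 1.258785 cm
M^2 = 1.258785^2 = 1.584540 cm^2
t_s = 1.82 * 1.584540 = 2.8839 s


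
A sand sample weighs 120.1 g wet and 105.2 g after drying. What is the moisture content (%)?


Formula: MC = (W_wet - W_dry) / W_wet * 100
Water mass = 120.1 - 105.2 = 14.9 g
MC = 14.9 / 120.1 * 100 = 12.4063%

12.4063%


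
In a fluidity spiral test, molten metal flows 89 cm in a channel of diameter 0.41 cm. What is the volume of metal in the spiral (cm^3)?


Formula: V = pi * (d/2)^2 * L  (cylinder volume)
Radius = 0.41/2 = 0.205 cm
V = pi * 0.205^2 * 89 = 11.7503 cm^3

11.7503 cm^3


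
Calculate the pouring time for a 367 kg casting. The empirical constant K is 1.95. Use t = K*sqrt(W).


Formula: t = K * sqrt(W)
sqrt(W) = sqrt(367) = 19.15724
t = 1.95 * 19.15724 = 37.3566 s

37.3566 s


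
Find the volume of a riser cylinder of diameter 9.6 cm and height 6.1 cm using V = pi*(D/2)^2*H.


Formula: V = pi * (D/2)^2 * H  (cylinder volume)
Radius = D/2 = 9.6/2 = 4.8 cm
V = pi * 4.8^2 * 6.1 = 441.5320 cm^3

Answer: 441.5320 cm^3


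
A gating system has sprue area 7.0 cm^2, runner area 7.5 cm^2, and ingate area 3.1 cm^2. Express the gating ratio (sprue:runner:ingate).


Sprue:Runner:Ingate = 1 : 7.5/7.0 : 3.1/7.0 = 1:1.07:0.44

1:1.07:0.44


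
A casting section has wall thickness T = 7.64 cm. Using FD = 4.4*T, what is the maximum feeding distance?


Formula: FD = 4.4 * T  (riser feeding-distance rule)
FD = 4.4 * 7.64 cm = 33.6160 cm

Final answer: 33.6160 cm


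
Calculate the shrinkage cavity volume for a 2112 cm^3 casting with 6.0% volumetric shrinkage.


Formula: V_shrink = V_casting * shrinkage_pct / 100
V_shrink = 2112 cm^3 * 6.0 / 100 = 126.7200 cm^3

Final answer: 126.7200 cm^3


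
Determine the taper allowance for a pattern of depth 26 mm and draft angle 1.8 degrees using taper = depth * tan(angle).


Formula: taper = depth * tan(draft_angle)
tan(1.8 deg) = 0.0314263
taper = 26 mm * 0.0314263 = 0.8171 mm


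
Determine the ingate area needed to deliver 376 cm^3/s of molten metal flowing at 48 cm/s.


Formula: A_ingate = Q / v  (continuity equation)
A = 376 cm^3/s / 48 cm/s = 7.8333 cm^2

Final answer: 7.8333 cm^2


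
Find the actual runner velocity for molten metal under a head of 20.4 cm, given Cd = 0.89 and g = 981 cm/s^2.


Formula: v = Cd * sqrt(2 * g * h)  (Torricelli with discharge coefficient)
2*g*h = 2 * 981 * 20.4 = 40024.8 cm^2/s^2
sqrt(40024.8) = 200.06199 cm/s
v = 0.89 * 200.06199 = 178.0552 cm/s

178.0552 cm/s


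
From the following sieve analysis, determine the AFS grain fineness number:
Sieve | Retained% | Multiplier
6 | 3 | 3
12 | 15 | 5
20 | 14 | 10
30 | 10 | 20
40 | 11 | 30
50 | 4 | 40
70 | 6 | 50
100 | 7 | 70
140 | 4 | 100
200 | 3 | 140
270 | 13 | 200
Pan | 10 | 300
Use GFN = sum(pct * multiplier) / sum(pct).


Formula: GFN = sum(pct * multiplier) / sum(pct)
sum(pct * multiplier) = 8124
sum(pct) = 100
GFN = 8124 / 100 = 81.24

Final answer: 81.24


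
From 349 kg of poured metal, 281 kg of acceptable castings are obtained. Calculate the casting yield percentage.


Formula: Casting Yield = (W_good / W_total) * 100
Yield = (281 kg / 349 kg) * 100 = 80.5158%

Final answer: 80.5158%


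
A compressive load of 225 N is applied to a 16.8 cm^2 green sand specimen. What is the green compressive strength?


Formula: Compressive Strength = Force / Area
Strength = 225 N / 16.8 cm^2 = 13.3929 N/cm^2

13.3929 N/cm^2


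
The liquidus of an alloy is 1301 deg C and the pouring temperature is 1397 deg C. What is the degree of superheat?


Formula: Superheat = T_pour - T_melt
Superheat = 1397 - 1301 = 96 deg C


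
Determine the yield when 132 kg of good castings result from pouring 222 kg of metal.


Formula: Casting Yield = (W_good / W_total) * 100
Yield = (132 kg / 222 kg) * 100 = 59.4595%

Final answer: 59.4595%


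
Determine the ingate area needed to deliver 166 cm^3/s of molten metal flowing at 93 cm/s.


Formula: A_ingate = Q / v  (continuity equation)
A = 166 cm^3/s / 93 cm/s = 1.7849 cm^2

Answer: 1.7849 cm^2


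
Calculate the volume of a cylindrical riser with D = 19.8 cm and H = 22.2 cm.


Formula: V = pi * (D/2)^2 * H  (cylinder volume)
Radius = D/2 = 19.8/2 = 9.9 cm
V = pi * 9.9^2 * 22.2 = 6835.5464 cm^3

Answer: 6835.5464 cm^3


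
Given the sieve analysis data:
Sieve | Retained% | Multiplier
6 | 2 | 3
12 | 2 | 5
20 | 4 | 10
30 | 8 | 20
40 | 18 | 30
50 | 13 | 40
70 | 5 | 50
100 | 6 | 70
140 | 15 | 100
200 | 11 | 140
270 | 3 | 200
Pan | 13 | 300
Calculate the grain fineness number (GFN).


Formula: GFN = sum(pct * multiplier) / sum(pct)
sum(pct * multiplier) = 9486
sum(pct) = 100
GFN = 9486 / 100 = 94.86

94.86


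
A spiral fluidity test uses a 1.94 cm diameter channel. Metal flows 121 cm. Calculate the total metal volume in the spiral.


Formula: V = pi * (d/2)^2 * L  (cylinder volume)
Radius = 1.94/2 = 0.97 cm
V = pi * 0.97^2 * 121 = 357.6669 cm^3


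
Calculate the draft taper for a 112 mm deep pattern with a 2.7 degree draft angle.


Formula: taper = depth * tan(draft_angle)
tan(2.7 deg) = 0.0471588
taper = 112 mm * 0.0471588 = 5.2818 mm


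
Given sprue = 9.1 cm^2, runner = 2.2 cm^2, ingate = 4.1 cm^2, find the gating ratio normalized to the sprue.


Sprue:Runner:Ingate = 1 : 2.2/9.1 : 4.1/9.1 = 1:0.24:0.45


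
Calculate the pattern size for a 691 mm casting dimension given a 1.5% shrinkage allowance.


Formula: L_pattern = L_casting * (1 + shrinkage_rate/100)
Shrinkage factor = 1 + 1.5/100 = 1.015
L_pattern = 691 mm * 1.015 = 701.3650 mm


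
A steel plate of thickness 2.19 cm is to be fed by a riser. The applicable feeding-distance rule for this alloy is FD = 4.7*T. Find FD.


Formula: FD = 4.7 * T  (riser feeding-distance rule)
FD = 4.7 * 2.19 cm = 10.2930 cm

Answer: 10.2930 cm


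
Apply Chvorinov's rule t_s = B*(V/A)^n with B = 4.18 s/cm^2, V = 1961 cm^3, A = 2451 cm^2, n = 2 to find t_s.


Formula: t_s = B * (V/A)^n  (Chvorinov's rule, n=2)
Modulus M = V/A = 1961/2451 = 0.800082 cm
M^2 = 0.800082^2 = 0.640131 cm^2
t_s = 4.18 * 0.640131 = 2.6757 s

Final answer: 2.6757 s


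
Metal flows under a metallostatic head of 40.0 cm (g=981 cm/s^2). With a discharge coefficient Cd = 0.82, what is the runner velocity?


Formula: v = Cd * sqrt(2 * g * h)  (Torricelli with discharge coefficient)
2*g*h = 2 * 981 * 40.0 = 78480.0 cm^2/s^2
sqrt(78480.0) = 280.14282 cm/s
v = 0.82 * 280.14282 = 229.7171 cm/s

Answer: 229.7171 cm/s


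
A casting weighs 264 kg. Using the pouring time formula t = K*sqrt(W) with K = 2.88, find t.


Formula: t = K * sqrt(W)
sqrt(W) = sqrt(264) = 16.24808
t = 2.88 * 16.24808 = 46.7945 s

Answer: 46.7945 s


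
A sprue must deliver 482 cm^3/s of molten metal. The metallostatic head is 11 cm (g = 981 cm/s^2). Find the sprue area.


Formula: v = sqrt(2*g*h), A = Q/v
Velocity: v = sqrt(2 * 981 * 11) = sqrt(21582) = 146.9081 cm/s
Sprue area: A = Q / v = 482 / 146.9081 = 3.2810 cm^2

Final answer: 3.2810 cm^2


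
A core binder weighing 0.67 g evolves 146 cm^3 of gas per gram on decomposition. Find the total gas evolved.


Formula: V_gas = W_binder * gas_evolution_rate
V = 0.67 g * 146 cm^3/g = 97.8200 cm^3

Answer: 97.8200 cm^3


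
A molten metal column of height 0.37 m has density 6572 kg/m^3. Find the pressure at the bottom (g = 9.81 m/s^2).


Formula: P = rho * g * h
rho * g = 6572 * 9.81 = 64471.32 N/m^3
P = 64471.32 * 0.37 = 23854.3884 Pa

23854.3884 Pa


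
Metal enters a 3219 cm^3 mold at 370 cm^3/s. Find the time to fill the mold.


Formula: t_fill = V_mold / Q_flow
t = 3219 cm^3 / 370 cm^3/s = 8.7000 s

Final answer: 8.7000 s


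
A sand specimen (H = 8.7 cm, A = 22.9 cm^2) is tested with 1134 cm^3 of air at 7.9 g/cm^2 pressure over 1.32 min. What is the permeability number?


Formula: Permeability Number P = (V * H) / (p * A * t)
Numerator: V * H = 1134 * 8.7 = 9865.8
Denominator: p * A * t = 7.9 * 22.9 * 1.32 = 238.8012
P = 9865.8 / 238.8012 = 41.3139

Answer: 41.3139


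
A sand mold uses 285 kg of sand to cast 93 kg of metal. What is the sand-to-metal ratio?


Formula: Sand-to-Metal Ratio = W_sand / W_metal
Ratio = 285 kg / 93 kg = 3.0645

Answer: 3.0645


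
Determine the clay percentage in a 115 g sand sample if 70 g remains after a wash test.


Formula: Clay% = (W_total - W_washed) / W_total * 100
Clay mass = 115 - 70 = 45 g
Clay% = 45 / 115 * 100 = 39.1304%

Final answer: 39.1304%


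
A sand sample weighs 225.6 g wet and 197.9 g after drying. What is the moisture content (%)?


Formula: MC = (W_wet - W_dry) / W_wet * 100
Water mass = 225.6 - 197.9 = 27.7 g
MC = 27.7 / 225.6 * 100 = 12.2784%

Final answer: 12.2784%


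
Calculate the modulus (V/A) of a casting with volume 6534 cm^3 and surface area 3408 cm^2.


Formula: Casting Modulus M = V / A
M = 6534 cm^3 / 3408 cm^2 = 1.9173 cm


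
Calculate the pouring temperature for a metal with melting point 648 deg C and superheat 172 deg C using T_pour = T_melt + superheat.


Formula: T_pour = T_melt + Superheat
T_pour = 648 + 172 = 820 deg C

Final answer: 820 deg C


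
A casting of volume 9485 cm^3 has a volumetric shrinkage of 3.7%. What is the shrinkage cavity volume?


Formula: V_shrink = V_casting * shrinkage_pct / 100
V_shrink = 9485 cm^3 * 3.7 / 100 = 350.9450 cm^3


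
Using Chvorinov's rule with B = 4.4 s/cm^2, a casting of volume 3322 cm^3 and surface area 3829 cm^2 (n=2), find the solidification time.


Formula: t_s = B * (V/A)^n  (Chvorinov's rule, n=2)
Modulus M = V/A = 3322/3829 = 0.867589 cm
M^2 = 0.867589^2 = 0.752711 cm^2
t_s = 4.4 * 0.752711 = 3.3119 s

Final answer: 3.3119 s


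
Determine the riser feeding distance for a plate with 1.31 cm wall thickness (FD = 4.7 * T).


Formula: FD = 4.7 * T  (riser feeding-distance rule)
FD = 4.7 * 1.31 cm = 6.1570 cm


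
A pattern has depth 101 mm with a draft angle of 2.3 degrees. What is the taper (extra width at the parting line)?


Formula: taper = depth * tan(draft_angle)
tan(2.3 deg) = 0.0401641
taper = 101 mm * 0.0401641 = 4.0566 mm

Answer: 4.0566 mm


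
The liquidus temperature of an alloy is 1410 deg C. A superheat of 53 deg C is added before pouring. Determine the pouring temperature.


Formula: T_pour = T_melt + Superheat
T_pour = 1410 + 53 = 1463 deg C

Final answer: 1463 deg C


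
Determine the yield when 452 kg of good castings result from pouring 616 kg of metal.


Formula: Casting Yield = (W_good / W_total) * 100
Yield = (452 kg / 616 kg) * 100 = 73.3766%

73.3766%


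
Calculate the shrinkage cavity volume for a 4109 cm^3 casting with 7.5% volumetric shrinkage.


Formula: V_shrink = V_casting * shrinkage_pct / 100
V_shrink = 4109 cm^3 * 7.5 / 100 = 308.1750 cm^3

Final answer: 308.1750 cm^3


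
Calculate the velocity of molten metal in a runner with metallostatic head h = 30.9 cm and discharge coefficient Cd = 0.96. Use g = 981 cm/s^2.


Formula: v = Cd * sqrt(2 * g * h)  (Torricelli with discharge coefficient)
2*g*h = 2 * 981 * 30.9 = 60625.8 cm^2/s^2
sqrt(60625.8) = 246.22307 cm/s
v = 0.96 * 246.22307 = 236.3741 cm/s


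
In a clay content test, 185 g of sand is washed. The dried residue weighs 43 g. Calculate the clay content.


Formula: Clay% = (W_total - W_washed) / W_total * 100
Clay mass = 185 - 43 = 142 g
Clay% = 142 / 185 * 100 = 76.7568%

76.7568%


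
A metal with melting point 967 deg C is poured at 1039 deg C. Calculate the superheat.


Formula: Superheat = T_pour - T_melt
Superheat = 1039 - 967 = 72 deg C

Answer: 72 deg C


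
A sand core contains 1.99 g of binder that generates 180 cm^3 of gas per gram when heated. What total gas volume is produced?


Formula: V_gas = W_binder * gas_evolution_rate
V = 1.99 g * 180 cm^3/g = 358.2000 cm^3

358.2000 cm^3


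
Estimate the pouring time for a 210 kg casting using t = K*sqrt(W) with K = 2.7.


Formula: t = K * sqrt(W)
sqrt(W) = sqrt(210) = 14.49138
t = 2.7 * 14.49138 = 39.1267 s

39.1267 s


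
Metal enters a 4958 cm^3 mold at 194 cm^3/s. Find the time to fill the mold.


Formula: t_fill = V_mold / Q_flow
t = 4958 cm^3 / 194 cm^3/s = 25.5567 s

25.5567 s


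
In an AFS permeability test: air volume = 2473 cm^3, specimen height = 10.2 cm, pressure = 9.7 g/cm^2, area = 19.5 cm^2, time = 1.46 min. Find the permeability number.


Formula: Permeability Number P = (V * H) / (p * A * t)
Numerator: V * H = 2473 * 10.2 = 25224.6
Denominator: p * A * t = 9.7 * 19.5 * 1.46 = 276.159
P = 25224.6 / 276.159 = 91.3409

91.3409


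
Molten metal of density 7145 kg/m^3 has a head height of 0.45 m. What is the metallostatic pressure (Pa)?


Formula: P = rho * g * h
rho * g = 7145 * 9.81 = 70092.45 N/m^3
P = 70092.45 * 0.45 = 31541.6025 Pa

Final answer: 31541.6025 Pa


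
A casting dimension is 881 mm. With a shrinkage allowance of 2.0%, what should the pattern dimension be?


Formula: L_pattern = L_casting * (1 + shrinkage_rate/100)
Shrinkage factor = 1 + 2.0/100 = 1.02
L_pattern = 881 mm * 1.02 = 898.6200 mm


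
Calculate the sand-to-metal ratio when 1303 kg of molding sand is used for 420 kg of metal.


Formula: Sand-to-Metal Ratio = W_sand / W_metal
Ratio = 1303 kg / 420 kg = 3.1024

Answer: 3.1024


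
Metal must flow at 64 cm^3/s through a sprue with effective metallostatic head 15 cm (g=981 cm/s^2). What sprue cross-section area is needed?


Formula: v = sqrt(2*g*h), A = Q/v
Velocity: v = sqrt(2 * 981 * 15) = sqrt(29430) = 171.5517 cm/s
Sprue area: A = Q / v = 64 / 171.5517 = 0.3731 cm^2


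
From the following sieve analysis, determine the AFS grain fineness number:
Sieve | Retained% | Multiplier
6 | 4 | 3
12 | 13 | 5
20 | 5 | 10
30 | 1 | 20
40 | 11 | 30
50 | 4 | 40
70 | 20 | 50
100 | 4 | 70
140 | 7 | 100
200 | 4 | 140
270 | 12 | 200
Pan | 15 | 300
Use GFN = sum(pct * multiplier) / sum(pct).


Formula: GFN = sum(pct * multiplier) / sum(pct)
sum(pct * multiplier) = 10077
sum(pct) = 100
GFN = 10077 / 100 = 100.77

100.77


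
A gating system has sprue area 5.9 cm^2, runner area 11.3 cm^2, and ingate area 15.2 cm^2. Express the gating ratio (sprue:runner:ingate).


Sprue:Runner:Ingate = 1 : 11.3/5.9 : 15.2/5.9 = 1:1.92:2.58

Answer: 1:1.92:2.58


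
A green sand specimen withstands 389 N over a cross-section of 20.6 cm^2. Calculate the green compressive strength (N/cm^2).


Formula: Compressive Strength = Force / Area
Strength = 389 N / 20.6 cm^2 = 18.8835 N/cm^2


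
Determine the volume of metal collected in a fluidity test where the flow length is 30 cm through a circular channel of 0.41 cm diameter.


Formula: V = pi * (d/2)^2 * L  (cylinder volume)
Radius = 0.41/2 = 0.205 cm
V = pi * 0.205^2 * 30 = 3.9608 cm^3

3.9608 cm^3


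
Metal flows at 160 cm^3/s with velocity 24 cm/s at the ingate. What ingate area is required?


Formula: A_ingate = Q / v  (continuity equation)
A = 160 cm^3/s / 24 cm/s = 6.6667 cm^2

6.6667 cm^2


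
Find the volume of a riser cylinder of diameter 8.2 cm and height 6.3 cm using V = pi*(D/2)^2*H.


Formula: V = pi * (D/2)^2 * H  (cylinder volume)
Radius = D/2 = 8.2/2 = 4.1 cm
V = pi * 4.1^2 * 6.3 = 332.7041 cm^3

332.7041 cm^3


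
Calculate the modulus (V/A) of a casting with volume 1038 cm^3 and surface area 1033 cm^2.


Formula: Casting Modulus M = V / A
M = 1038 cm^3 / 1033 cm^2 = 1.0048 cm

Answer: 1.0048 cm


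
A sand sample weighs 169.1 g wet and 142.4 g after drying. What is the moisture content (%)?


Formula: MC = (W_wet - W_dry) / W_wet * 100
Water mass = 169.1 - 142.4 = 26.7 g
MC = 26.7 / 169.1 * 100 = 15.7895%

Final answer: 15.7895%


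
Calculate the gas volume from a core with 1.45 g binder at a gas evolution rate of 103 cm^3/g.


Formula: V_gas = W_binder * gas_evolution_rate
V = 1.45 g * 103 cm^3/g = 149.3500 cm^3

Final answer: 149.3500 cm^3


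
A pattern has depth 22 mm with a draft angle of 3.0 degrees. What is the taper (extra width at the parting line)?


Formula: taper = depth * tan(draft_angle)
tan(3.0 deg) = 0.0524078
taper = 22 mm * 0.0524078 = 1.1530 mm


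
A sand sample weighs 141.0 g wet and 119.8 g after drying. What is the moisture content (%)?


Formula: MC = (W_wet - W_dry) / W_wet * 100
Water mass = 141.0 - 119.8 = 21.2 g
MC = 21.2 / 141.0 * 100 = 15.0355%


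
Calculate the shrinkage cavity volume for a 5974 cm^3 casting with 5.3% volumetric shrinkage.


Formula: V_shrink = V_casting * shrinkage_pct / 100
V_shrink = 5974 cm^3 * 5.3 / 100 = 316.6220 cm^3

Answer: 316.6220 cm^3


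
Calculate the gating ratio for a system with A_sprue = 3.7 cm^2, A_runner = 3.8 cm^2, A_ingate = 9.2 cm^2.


Sprue:Runner:Ingate = 1 : 3.8/3.7 : 9.2/3.7 = 1:1.03:2.49

1:1.03:2.49


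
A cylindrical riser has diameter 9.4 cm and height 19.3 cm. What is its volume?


Formula: V = pi * (D/2)^2 * H  (cylinder volume)
Radius = D/2 = 9.4/2 = 4.7 cm
V = pi * 4.7^2 * 19.3 = 1339.3772 cm^3

Answer: 1339.3772 cm^3


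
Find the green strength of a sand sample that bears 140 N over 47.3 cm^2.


Formula: Compressive Strength = Force / Area
Strength = 140 N / 47.3 cm^2 = 2.9598 N/cm^2

2.9598 N/cm^2


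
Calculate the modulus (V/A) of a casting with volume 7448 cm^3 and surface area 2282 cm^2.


Formula: Casting Modulus M = V / A
M = 7448 cm^3 / 2282 cm^2 = 3.2638 cm

Final answer: 3.2638 cm


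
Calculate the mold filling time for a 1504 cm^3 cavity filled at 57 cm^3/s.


Formula: t_fill = V_mold / Q_flow
t = 1504 cm^3 / 57 cm^3/s = 26.3860 s

Final answer: 26.3860 s


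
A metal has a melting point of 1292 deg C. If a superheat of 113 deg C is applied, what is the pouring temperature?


Formula: T_pour = T_melt + Superheat
T_pour = 1292 + 113 = 1405 deg C

Answer: 1405 deg C


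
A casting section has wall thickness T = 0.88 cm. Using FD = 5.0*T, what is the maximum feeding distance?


Formula: FD = 5.0 * T  (riser feeding-distance rule)
FD = 5.0 * 0.88 cm = 4.4000 cm

4.4000 cm


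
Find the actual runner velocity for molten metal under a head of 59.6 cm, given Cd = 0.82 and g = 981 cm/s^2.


Formula: v = Cd * sqrt(2 * g * h)  (Torricelli with discharge coefficient)
2*g*h = 2 * 981 * 59.6 = 116935.2 cm^2/s^2
sqrt(116935.2) = 341.95789 cm/s
v = 0.82 * 341.95789 = 280.4055 cm/s

Answer: 280.4055 cm/s


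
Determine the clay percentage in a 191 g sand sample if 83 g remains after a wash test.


Formula: Clay% = (W_total - W_washed) / W_total * 100
Clay mass = 191 - 83 = 108 g
Clay% = 108 / 191 * 100 = 56.5445%

Answer: 56.5445%


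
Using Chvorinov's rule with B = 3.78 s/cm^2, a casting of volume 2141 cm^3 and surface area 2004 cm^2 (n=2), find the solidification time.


Formula: t_s = B * (V/A)^n  (Chvorinov's rule, n=2)
Modulus M = V/A = 2141/2004 = 1.068363 cm
M^2 = 1.068363^2 = 1.141399 cm^2
t_s = 3.78 * 1.141399 = 4.3145 s


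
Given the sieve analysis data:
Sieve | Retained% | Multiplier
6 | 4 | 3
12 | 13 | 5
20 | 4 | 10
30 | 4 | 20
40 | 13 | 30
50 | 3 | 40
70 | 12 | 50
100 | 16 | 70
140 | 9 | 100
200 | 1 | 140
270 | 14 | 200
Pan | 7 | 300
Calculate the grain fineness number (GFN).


Formula: GFN = sum(pct * multiplier) / sum(pct)
sum(pct * multiplier) = 8367
sum(pct) = 100
GFN = 8367 / 100 = 83.67


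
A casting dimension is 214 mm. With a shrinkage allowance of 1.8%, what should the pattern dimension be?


Formula: L_pattern = L_casting * (1 + shrinkage_rate/100)
Shrinkage factor = 1 + 1.8/100 = 1.018
L_pattern = 214 mm * 1.018 = 217.8520 mm


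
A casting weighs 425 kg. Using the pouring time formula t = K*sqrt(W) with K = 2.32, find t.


Formula: t = K * sqrt(W)
sqrt(W) = sqrt(425) = 20.61553
t = 2.32 * 20.61553 = 47.8280 s

47.8280 s


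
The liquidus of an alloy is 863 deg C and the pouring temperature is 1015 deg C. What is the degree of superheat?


Formula: Superheat = T_pour - T_melt
Superheat = 1015 - 863 = 152 deg C


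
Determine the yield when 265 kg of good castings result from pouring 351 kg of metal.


Formula: Casting Yield = (W_good / W_total) * 100
Yield = (265 kg / 351 kg) * 100 = 75.4986%

75.4986%


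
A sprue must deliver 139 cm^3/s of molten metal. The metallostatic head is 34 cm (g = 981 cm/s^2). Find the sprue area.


Formula: v = sqrt(2*g*h), A = Q/v
Velocity: v = sqrt(2 * 981 * 34) = sqrt(66708) = 258.2789 cm/s
Sprue area: A = Q / v = 139 / 258.2789 = 0.5382 cm^2

Answer: 0.5382 cm^2


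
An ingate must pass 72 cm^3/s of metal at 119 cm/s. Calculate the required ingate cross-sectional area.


Formula: A_ingate = Q / v  (continuity equation)
A = 72 cm^3/s / 119 cm/s = 0.6050 cm^2

Final answer: 0.6050 cm^2


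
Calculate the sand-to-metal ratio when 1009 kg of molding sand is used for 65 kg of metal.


Formula: Sand-to-Metal Ratio = W_sand / W_metal
Ratio = 1009 kg / 65 kg = 15.5231


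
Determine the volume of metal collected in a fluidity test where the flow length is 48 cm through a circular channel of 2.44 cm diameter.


Formula: V = pi * (d/2)^2 * L  (cylinder volume)
Radius = 2.44/2 = 1.22 cm
V = pi * 1.22^2 * 48 = 224.4454 cm^3

Answer: 224.4454 cm^3


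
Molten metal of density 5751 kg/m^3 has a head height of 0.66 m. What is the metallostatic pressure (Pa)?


Formula: P = rho * g * h
rho * g = 5751 * 9.81 = 56417.31 N/m^3
P = 56417.31 * 0.66 = 37235.4246 Pa

Answer: 37235.4246 Pa


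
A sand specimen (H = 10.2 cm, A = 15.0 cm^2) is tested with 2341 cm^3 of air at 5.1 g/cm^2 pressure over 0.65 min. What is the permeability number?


Formula: Permeability Number P = (V * H) / (p * A * t)
Numerator: V * H = 2341 * 10.2 = 23878.2
Denominator: p * A * t = 5.1 * 15.0 * 0.65 = 49.725
P = 23878.2 / 49.725 = 480.2051


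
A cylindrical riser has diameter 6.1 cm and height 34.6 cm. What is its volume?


Formula: V = pi * (D/2)^2 * H  (cylinder volume)
Radius = D/2 = 6.1/2 = 3.05 cm
V = pi * 3.05^2 * 34.6 = 1011.1734 cm^3
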